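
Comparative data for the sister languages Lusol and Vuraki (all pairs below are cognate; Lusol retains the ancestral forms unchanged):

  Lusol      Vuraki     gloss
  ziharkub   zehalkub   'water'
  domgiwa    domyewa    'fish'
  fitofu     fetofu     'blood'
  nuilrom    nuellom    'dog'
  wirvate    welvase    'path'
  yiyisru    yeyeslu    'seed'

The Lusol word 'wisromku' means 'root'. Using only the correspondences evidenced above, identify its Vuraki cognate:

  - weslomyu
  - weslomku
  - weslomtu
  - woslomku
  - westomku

weslomku

ziharkub ~ zehalkub, domgiwa ~ domyewa — Lusol i corresponds to Vuraki e after a consonant, before a consonant other than r, m, n, p, b, f, v.
nuilrom ~ nuellom — Lusol r corresponds to Vuraki l after a consonant, before a back vowel.
Applying these to Lusol 'wisromku':
  wisromku → wesromku   (i→e after a consonant, before a consonant other than r, m, n, p, b, f, v)
  wesromku → weslomku   (r→l after a consonant, before a back vowel)
So the Vuraki cognate is 'weslomku'.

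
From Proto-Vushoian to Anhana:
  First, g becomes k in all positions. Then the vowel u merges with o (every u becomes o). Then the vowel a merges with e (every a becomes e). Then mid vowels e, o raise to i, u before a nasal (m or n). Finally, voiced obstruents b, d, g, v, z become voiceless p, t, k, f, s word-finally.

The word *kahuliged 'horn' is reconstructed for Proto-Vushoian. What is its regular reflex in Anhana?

keholiket

Anhana: *kahuliged > kahuliked > kaholiked > keholiked > keholiket  (by unconditioned shift, vowel merger, vowel merger, final devoicing)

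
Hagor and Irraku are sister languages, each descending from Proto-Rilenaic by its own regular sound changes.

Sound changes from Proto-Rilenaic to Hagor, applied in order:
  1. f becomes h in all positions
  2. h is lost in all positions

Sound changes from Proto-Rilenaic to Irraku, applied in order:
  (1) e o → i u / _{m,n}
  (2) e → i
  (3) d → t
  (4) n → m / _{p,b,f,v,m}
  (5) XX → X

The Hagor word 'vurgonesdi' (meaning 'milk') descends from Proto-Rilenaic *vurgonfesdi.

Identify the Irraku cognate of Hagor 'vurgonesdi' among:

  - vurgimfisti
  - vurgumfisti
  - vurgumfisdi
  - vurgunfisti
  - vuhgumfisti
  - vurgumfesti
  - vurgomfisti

Irraku: *vurgonfesdi > vurgunfesdi > vurgunfisdi > vurgunfisti > vurgumfisti  (by pre-nasal raising, vowel merger, unconditioned shift, nasal place assimilation)
Only 'vurgumfisti' matches the regular Irraku development of *vurgonfesdi.

vurgumfisti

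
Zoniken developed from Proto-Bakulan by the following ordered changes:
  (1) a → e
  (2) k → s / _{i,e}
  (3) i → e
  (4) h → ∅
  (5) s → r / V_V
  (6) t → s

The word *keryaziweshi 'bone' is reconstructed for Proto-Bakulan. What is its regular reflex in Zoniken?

Zoniken: *keryaziweshi > keryeziweshi > seryeziweshi > seryezeweshe > seryezewese > seryezewere  (by vowel merger, palatalisation, vowel merger, h-loss, rhotacism)

seryezewere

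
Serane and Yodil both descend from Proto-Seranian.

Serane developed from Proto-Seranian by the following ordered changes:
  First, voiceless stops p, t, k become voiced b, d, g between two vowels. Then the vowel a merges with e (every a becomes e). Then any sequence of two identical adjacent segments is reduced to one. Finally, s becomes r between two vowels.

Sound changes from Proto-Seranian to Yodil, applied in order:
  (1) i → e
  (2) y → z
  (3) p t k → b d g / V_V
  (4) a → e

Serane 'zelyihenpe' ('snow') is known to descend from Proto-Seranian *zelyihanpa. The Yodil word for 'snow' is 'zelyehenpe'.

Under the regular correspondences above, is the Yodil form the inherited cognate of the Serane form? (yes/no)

Derive the expected Yodil reflex of *zelyihanpa:
Yodil: start from *zelyihanpa.
  rule 1 (vowel merger): zelyihanpa → zelyehanpa
  rule 2 (unconditioned shift): zelyehanpa → zelzehanpa
  rule 3: no change — zelzehanpa
  rule 4 (vowel merger): zelzehanpa → zelzehenpe
  ⇒ Yodil zelzehenpe
The regular Yodil reflex would be 'zelzehenpe', but the attested form is 'zelyehenpe'. The correspondence is irregular, so they are not cognates (the Yodil form has a different source).

no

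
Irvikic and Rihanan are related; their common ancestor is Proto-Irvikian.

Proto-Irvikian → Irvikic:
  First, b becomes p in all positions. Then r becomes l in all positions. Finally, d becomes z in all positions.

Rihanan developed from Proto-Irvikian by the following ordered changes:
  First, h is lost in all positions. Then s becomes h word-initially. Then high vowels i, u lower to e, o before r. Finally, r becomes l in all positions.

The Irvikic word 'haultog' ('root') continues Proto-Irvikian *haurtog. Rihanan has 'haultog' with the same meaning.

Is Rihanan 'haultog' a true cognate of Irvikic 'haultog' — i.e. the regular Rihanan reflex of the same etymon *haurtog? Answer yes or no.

no

Derive the expected Rihanan reflex of *haurtog:
Rihanan: *haurtog > aurtog > aortog > aoltog  (by h-loss, pre-rhotic lowering, unconditioned shift)
The regular Rihanan reflex would be 'aoltog', but the attested form is 'haultog'. The correspondence is irregular, so they are not cognates (the Rihanan form has a different source).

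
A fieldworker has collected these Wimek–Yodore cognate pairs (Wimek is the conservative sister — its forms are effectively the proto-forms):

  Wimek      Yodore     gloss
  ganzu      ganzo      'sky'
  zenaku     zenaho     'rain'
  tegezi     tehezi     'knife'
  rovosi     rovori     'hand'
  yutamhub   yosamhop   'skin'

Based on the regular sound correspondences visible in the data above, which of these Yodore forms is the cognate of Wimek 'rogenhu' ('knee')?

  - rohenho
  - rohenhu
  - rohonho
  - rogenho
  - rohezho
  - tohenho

tegezi ~ tehezi — Wimek g corresponds to Yodore h between vowels (before a front vowel).
ganzu ~ ganzo, zenaku ~ zenaho — Wimek u corresponds to Yodore o word-finally.
Applying these to Wimek 'rogenhu':
  rogenhu → rohenhu   (g→h between vowels (before a front vowel))
  rohenhu → rohenho   (u→o word-finally)
So the Yodore cognate is 'rohenho'.

rohenho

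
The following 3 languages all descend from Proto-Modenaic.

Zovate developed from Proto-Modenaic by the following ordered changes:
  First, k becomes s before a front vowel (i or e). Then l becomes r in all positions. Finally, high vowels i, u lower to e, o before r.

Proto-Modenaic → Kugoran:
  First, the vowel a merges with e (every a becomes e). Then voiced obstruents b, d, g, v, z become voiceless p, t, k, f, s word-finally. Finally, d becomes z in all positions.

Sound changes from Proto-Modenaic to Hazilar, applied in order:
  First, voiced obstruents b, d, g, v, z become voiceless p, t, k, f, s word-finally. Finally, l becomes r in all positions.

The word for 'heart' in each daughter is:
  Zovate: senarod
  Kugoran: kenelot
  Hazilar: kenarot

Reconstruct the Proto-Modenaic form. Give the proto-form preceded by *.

*kenalod

Position 7: Zovate has d, Kugoran has t, Hazilar has t. Zovate preserves d here (none of its changes turn any other segment into d), so the proto-segment is *d.
Position 4: Zovate has a, Kugoran has e, Hazilar has a. Zovate preserves a here (none of its changes turn any other segment into a), so the proto-segment is *a.
This points to *kenalod. Verify forward in each daughter:
Zovate: *kenalod
  kenalod → senalod   [palatalisation]
  senalod → senarod   [unconditioned shift]
  senarod (rule 3 does not apply)
  giving Zovate senarod.
Kugoran: *kenalod > kenelod > kenelot  (by vowel merger, final devoicing)
Hazilar: start from *kenalod.
  rule 1 (final devoicing): kenalod → kenalot
  rule 2 (unconditioned shift): kenalot → kenarot
  ⇒ Hazilar kenarot
*kenalod is the unique common source.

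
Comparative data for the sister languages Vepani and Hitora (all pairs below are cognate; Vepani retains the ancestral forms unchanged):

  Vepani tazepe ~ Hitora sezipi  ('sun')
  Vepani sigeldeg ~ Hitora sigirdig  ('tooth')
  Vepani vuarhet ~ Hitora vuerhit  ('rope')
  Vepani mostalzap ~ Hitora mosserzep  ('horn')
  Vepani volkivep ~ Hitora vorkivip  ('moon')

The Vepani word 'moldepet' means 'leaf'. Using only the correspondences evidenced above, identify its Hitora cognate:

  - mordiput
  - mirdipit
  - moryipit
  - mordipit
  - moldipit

sigeldeg ~ sigirdig, mostalzap ~ mosserzep — Vepani l corresponds to Hitora r after a vowel, before a consonant other than r, m, n, p, b, f, v.
tazepe ~ sezipi, volkivep ~ vorkivip — Vepani e corresponds to Hitora i after a consonant, before a labial obstruent.
sigeldeg ~ sigirdig, vuarhet ~ vuerhit — Vepani e corresponds to Hitora i after a consonant, before a consonant other than r, m, n, p, b, f, v.
Applying these to Vepani 'moldepet':
  moldepet → mordepet   (l→r after a vowel, before a consonant other than r, m, n, p, b, f, v)
  mordepet → mordipet   (e→i after a consonant, before a labial obstruent)
  mordipet → mordipit   (e→i after a consonant, before a consonant other than r, m, n, p, b, f, v)
So the Hitora cognate is 'mordipit'.

mordipit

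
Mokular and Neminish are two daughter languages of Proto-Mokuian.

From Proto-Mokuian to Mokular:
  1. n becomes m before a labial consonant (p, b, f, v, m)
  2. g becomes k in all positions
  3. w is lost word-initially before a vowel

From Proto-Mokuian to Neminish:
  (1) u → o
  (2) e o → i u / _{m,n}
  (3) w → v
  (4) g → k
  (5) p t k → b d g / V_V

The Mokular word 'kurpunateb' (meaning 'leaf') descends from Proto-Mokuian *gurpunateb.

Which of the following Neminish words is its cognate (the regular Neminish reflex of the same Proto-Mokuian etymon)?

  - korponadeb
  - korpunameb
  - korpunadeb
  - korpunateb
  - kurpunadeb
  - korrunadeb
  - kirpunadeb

korpunadeb

Neminish: *gurpunateb > gorponateb > gorpunateb > korpunateb > korpunadeb  (by vowel merger, pre-nasal raising, unconditioned shift, intervocalic voicing)
The other candidates each miss or misapply at least one Neminish change.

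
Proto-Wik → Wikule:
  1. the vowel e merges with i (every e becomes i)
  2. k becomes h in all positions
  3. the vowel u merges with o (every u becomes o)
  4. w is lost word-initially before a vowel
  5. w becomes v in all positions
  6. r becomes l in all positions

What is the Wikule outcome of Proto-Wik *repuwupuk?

lipovopoh

Wikule: *repuwupuk > ripuwupuk > ripuwupuh > ripowopoh > ripovopoh > lipovopoh  (by vowel merger, unconditioned shift, vowel merger, unconditioned shift, unconditioned shift)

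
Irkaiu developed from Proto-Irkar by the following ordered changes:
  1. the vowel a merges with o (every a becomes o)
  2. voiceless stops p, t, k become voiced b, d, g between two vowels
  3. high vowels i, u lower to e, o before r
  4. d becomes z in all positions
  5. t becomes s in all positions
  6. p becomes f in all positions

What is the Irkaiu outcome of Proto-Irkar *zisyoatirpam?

zisyoozerfom

Irkaiu: start from *zisyoatirpam.
  rule 1 (vowel merger): zisyoatirpam → zisyootirpom
  rule 2 (intervocalic voicing): zisyootirpom → zisyoodirpom
  rule 3 (pre-rhotic lowering): zisyoodirpom → zisyooderpom
  rule 4 (unconditioned shift): zisyooderpom → zisyoozerpom
  rule 5: no change — zisyoozerpom
  rule 6 (unconditioned shift): zisyoozerpom → zisyoozerfom
  ⇒ Irkaiu zisyoozerfom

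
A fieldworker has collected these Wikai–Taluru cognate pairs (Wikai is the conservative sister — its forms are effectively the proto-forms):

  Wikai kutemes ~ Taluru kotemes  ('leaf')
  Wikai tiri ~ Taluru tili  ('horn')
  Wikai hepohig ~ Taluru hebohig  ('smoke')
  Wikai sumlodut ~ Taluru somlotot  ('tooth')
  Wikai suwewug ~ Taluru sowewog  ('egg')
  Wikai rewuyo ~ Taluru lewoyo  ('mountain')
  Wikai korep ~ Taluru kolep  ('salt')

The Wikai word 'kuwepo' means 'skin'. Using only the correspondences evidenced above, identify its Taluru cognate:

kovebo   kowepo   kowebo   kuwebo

kowebo

kutemes ~ kotemes, sumlodut ~ somlotot — Wikai u corresponds to Taluru o after a consonant, before a consonant other than r, m, n, p, b, f, v.
hepohig ~ hebohig — Wikai p corresponds to Taluru b between vowels (before a back vowel).
Applying these to Wikai 'kuwepo':
  kuwepo → kowepo   (u→o after a consonant, before a consonant other than r, m, n, p, b, f, v)
  kowepo → kowebo   (p→b between vowels (before a back vowel))
So the Taluru cognate is 'kowebo'.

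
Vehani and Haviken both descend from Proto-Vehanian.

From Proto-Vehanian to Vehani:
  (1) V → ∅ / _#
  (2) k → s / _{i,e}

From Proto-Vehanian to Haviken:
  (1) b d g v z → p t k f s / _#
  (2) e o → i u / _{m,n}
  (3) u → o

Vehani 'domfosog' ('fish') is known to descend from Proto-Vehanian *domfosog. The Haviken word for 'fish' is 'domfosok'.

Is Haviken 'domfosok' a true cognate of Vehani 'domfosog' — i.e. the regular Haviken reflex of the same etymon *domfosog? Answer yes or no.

yes

Derive the expected Haviken reflex of *domfosog:
Haviken: start from *domfosog.
  rule 1 (final devoicing): domfosog → domfosok
  rule 2 (pre-nasal raising): domfosok → dumfosok
  rule 3 (vowel merger): dumfosok → domfosok
  ⇒ Haviken domfosok
Haviken 'domfosok' matches the regular reflex exactly, so the pair is cognate.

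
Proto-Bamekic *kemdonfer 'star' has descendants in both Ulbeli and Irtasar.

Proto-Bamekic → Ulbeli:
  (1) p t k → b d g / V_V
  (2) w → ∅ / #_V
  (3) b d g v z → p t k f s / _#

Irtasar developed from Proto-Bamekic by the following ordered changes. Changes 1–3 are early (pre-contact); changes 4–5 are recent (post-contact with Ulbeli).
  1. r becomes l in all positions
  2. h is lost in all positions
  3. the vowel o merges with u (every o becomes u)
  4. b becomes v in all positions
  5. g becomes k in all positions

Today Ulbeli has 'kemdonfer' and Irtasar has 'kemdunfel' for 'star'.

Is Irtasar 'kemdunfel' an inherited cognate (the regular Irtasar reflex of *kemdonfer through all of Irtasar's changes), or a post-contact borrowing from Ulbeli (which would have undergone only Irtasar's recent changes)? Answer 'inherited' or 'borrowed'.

If inherited, *kemdonfer would pass through all of Irtasar's changes:
Irtasar: start from *kemdonfer.
  rule 1 (unconditioned shift): kemdonfer → kemdonfel
  rule 2: no change — kemdonfel
  rule 3 (vowel merger): kemdonfel → kemdunfel
  rule 4: no change — kemdunfel
  rule 5: no change — kemdunfel
  ⇒ Irtasar kemdunfel
If borrowed from Ulbeli 'kemdonfer' after the early changes, it would undergo only the recent ones:
  rule 4 (unconditioned shift): no change (kemdonfer)
  rule 5 (unconditioned shift): no change (kemdonfer)
  ⇒ as a loan: kemdonfer
Irtasar 'kemdunfel' matches the inherited outcome exactly, so it is an inherited cognate, not a loan.

inherited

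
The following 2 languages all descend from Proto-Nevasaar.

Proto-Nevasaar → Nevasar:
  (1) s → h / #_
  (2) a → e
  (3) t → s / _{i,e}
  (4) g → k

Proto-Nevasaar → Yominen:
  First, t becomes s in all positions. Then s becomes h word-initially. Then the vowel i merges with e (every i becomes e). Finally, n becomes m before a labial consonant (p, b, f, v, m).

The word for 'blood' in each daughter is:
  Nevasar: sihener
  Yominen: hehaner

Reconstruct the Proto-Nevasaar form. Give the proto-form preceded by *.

*tihaner

Position 1: Nevasar has s, Yominen has h. Taking the neighbouring segments as reconstructed: Nevasar s can only go back to *t; Yominen h could go back to *t or *s or *h — the one source consistent with every daughter is *t.
Position 4: Nevasar has e, Yominen has a. Yominen preserves a here (none of its changes turn any other segment into a), so the proto-segment is *a.
This points to *tihaner. Verify forward in each daughter:
Nevasar: *tihaner
  tihaner (rule 1 does not apply)
  tihaner → tihener   [vowel merger]
  tihener → sihener   [palatalisation]
  sihener (rule 4 does not apply)
  giving Nevasar sihener.
Yominen: start from *tihaner.
  rule 1 (unconditioned shift): tihaner → sihaner
  rule 2 (debuccalisation): sihaner → hihaner
  rule 3 (vowel merger): hihaner → hehaner
  rule 4: no change — hehaner
  ⇒ Yominen hehaner
Only *tihaner yields all of Nevasar sihener, Yominen hehaner.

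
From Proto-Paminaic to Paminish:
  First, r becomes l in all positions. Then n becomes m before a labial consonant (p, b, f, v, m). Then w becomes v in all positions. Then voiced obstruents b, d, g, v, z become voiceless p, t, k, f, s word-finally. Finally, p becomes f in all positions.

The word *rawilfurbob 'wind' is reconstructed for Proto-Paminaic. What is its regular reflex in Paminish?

lavilfulbof

Paminish: *rawilfurbob
  rawilfurbob → lawilfulbob   [unconditioned shift]
  lawilfulbob (rule 2 does not apply)
  lawilfulbob → lavilfulbob   [unconditioned shift]
  lavilfulbob → lavilfulbop   [final devoicing]
  lavilfulbop → lavilfulbof   [unconditioned shift]
  giving Paminish lavilfulbof.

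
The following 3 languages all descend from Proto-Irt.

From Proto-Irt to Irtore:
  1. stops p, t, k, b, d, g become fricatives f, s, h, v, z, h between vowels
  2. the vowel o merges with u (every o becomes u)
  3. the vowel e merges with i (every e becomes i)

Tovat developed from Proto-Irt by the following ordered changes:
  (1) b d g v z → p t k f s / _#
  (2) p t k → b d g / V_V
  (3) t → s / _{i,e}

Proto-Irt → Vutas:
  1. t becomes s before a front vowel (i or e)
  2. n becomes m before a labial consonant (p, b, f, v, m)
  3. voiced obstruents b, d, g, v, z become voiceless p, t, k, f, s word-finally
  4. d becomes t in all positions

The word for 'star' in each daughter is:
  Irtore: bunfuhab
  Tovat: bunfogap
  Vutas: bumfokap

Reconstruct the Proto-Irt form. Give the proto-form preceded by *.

*bunfokab

Position 5: Irtore has u, Tovat has o, Vutas has o. Tovat preserves o here (none of its changes turn any other segment into o), so the proto-segment is *o.
Position 8: Irtore has b, Tovat has p, Vutas has p. Irtore preserves b here (none of its changes turn any other segment into b), so the proto-segment is *b.
Continuing position by position gives *bunfokab; check it forward:
Irtore: *bunfokab
  bunfokab → bunfohab   [intervocalic lenition]
  bunfohab → bunfuhab   [vowel merger]
  bunfuhab (rule 3 does not apply)
  giving Irtore bunfuhab.
Tovat: *bunfokab > bunfokap > bunfogap  (by final devoicing, intervocalic voicing)
Vutas: *bunfokab > bumfokab > bumfokap  (by nasal place assimilation, final devoicing)
No other proto-form is consistent with every reflex, so the reconstruction is *bunfokab.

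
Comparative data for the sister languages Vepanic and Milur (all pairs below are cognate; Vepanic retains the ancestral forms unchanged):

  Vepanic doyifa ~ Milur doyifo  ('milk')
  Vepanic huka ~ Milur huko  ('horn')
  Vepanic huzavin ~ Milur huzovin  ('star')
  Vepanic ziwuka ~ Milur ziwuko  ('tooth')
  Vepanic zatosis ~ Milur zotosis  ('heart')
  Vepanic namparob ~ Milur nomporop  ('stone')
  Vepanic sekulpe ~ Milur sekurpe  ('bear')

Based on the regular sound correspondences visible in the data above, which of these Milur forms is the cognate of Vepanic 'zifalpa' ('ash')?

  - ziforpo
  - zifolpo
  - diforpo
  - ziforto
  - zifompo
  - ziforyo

ziforpo

zatosis ~ zotosis — Vepanic a corresponds to Milur o after a consonant, before a consonant other than r, m, n, p, b, f, v.
sekulpe ~ sekurpe — Vepanic l corresponds to Milur r after a vowel, before a labial obstruent.
doyifa ~ doyifo, huka ~ huko — Vepanic a corresponds to Milur o word-finally.
Applying these to Vepanic 'zifalpa':
  zifalpa → zifolpa   (a→o after a consonant, before a consonant other than r, m, n, p, b, f, v)
  zifolpa → ziforpa   (l→r after a vowel, before a labial obstruent)
  ziforpa → ziforpo   (a→o word-finally)
So the Milur cognate is 'ziforpo'.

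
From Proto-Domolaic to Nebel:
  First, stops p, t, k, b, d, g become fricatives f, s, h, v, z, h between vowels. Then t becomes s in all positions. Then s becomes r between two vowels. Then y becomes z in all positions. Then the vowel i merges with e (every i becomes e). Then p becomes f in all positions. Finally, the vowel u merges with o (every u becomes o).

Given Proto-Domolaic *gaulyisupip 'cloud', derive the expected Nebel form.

Nebel: *gaulyisupip > gaulyisufip > gaulyirufip > gaulzirufip > gaulzerufep > gaulzerufef > gaolzerofef  (by intervocalic lenition, rhotacism, unconditioned shift, vowel merger, unconditioned shift, vowel merger)

gaolzerofef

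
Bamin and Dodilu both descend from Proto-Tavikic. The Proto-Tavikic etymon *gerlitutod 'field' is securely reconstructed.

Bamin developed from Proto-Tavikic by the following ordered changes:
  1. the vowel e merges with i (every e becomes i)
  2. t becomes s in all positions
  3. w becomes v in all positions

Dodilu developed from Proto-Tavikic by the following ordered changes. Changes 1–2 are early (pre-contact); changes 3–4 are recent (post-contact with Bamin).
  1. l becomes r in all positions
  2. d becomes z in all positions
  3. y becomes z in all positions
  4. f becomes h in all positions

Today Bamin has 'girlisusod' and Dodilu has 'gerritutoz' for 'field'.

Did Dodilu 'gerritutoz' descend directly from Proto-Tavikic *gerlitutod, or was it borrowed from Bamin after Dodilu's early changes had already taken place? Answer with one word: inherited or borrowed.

If inherited, *gerlitutod would pass through all of Dodilu's changes:
Dodilu: start from *gerlitutod.
  rule 1 (unconditioned shift): gerlitutod → gerritutod
  rule 2 (unconditioned shift): gerritutod → gerritutoz
  rule 3: no change — gerritutoz
  rule 4: no change — gerritutoz
  ⇒ Dodilu gerritutoz
If borrowed from Bamin 'girlisusod' after the early changes, it would undergo only the recent ones:
  rule 3 (unconditioned shift): no change (girlisusod)
  rule 4 (unconditioned shift): no change (girlisusod)
  ⇒ as a loan: girlisusod
Dodilu 'gerritutoz' matches the inherited outcome exactly, so it is an inherited cognate, not a loan.

inherited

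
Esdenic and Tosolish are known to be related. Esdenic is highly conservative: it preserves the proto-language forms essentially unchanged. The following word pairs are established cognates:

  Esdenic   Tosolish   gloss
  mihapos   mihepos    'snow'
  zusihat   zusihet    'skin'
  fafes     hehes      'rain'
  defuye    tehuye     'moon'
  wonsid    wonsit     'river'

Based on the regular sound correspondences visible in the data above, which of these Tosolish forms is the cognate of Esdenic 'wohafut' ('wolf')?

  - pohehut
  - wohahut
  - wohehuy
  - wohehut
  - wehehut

fafes ~ hehes — Esdenic a corresponds to Tosolish e after a consonant, before a labial obstruent.
defuye ~ tehuye — Esdenic f corresponds to Tosolish h between vowels (before a back vowel).
Applying these to Esdenic 'wohafut':
  wohafut → wohefut   (a→e after a consonant, before a labial obstruent)
  wohefut → wohehut   (f→h between vowels (before a back vowel))
So the Tosolish cognate is 'wohehut'.

wohehut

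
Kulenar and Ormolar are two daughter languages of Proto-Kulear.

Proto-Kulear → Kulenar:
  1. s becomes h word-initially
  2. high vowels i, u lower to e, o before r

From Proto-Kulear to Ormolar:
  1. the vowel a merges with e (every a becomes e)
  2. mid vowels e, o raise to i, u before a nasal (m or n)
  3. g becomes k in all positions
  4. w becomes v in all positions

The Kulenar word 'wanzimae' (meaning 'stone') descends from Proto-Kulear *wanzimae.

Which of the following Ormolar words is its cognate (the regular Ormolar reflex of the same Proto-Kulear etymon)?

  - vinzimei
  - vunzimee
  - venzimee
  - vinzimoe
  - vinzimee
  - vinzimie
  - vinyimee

vinzimee

Ormolar: *wanzimae > wenzimee > winzimee > vinzimee  (by vowel merger, pre-nasal raising, unconditioned shift)
The other candidates each miss or misapply at least one Ormolar change.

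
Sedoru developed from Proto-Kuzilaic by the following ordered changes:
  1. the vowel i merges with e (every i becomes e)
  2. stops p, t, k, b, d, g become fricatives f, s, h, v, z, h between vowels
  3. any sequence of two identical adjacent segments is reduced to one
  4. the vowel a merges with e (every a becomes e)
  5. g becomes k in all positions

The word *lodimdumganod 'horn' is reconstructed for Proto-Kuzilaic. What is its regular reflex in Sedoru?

Sedoru: *lodimdumganod
  lodimdumganod → lodemdumganod   [vowel merger]
  lodemdumganod → lozemdumganod   [intervocalic lenition]
  lozemdumganod (rule 3 does not apply)
  lozemdumganod → lozemdumgenod   [vowel merger]
  lozemdumgenod → lozemdumkenod   [unconditioned shift]
  giving Sedoru lozemdumkenod.

lozemdumkenod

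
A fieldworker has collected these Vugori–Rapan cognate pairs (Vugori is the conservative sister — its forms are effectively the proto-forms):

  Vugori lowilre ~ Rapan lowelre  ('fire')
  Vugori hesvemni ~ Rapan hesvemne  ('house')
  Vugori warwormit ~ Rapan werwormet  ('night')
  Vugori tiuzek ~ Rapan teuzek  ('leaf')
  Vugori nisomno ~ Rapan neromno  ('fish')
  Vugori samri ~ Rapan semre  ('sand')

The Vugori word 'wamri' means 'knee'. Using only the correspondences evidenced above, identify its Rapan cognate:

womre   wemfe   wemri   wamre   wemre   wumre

wemre

samri ~ semre — Vugori a corresponds to Rapan e after a consonant, before a nasal.
hesvemni ~ hesvemne, samri ~ semre — Vugori i corresponds to Rapan e word-finally.
Applying these to Vugori 'wamri':
  wamri → wemri   (a→e after a consonant, before a nasal)
  wemri → wemre   (i→e word-finally)
So the Rapan cognate is 'wemre'.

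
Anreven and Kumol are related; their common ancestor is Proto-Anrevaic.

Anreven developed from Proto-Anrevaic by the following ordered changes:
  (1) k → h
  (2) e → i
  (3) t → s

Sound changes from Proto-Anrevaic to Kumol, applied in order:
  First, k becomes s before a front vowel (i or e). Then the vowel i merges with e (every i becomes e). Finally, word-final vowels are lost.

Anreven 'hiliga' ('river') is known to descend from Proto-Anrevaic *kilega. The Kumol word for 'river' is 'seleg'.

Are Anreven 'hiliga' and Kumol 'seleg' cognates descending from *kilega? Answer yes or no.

Derive the expected Kumol reflex of *kilega:
Kumol: *kilega > silega > selega > seleg  (by palatalisation, vowel merger, apocope)
Kumol 'seleg' matches the regular reflex exactly, so the pair is cognate.

yes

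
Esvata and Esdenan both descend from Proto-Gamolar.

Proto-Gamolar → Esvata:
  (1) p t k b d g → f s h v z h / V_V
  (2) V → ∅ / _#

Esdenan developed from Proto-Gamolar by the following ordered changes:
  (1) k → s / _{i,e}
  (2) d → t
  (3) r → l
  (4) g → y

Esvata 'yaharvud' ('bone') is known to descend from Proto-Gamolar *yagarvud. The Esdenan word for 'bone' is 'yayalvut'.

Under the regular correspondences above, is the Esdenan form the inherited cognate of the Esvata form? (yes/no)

Derive the expected Esdenan reflex of *yagarvud:
Esdenan: start from *yagarvud.
  rule 1: no change — yagarvud
  rule 2 (unconditioned shift): yagarvud → yagarvut
  rule 3 (unconditioned shift): yagarvut → yagalvut
  rule 4 (unconditioned shift): yagalvut → yayalvut
  ⇒ Esdenan yayalvut
Esdenan 'yayalvut' matches the regular reflex exactly, so the pair is cognate.

yes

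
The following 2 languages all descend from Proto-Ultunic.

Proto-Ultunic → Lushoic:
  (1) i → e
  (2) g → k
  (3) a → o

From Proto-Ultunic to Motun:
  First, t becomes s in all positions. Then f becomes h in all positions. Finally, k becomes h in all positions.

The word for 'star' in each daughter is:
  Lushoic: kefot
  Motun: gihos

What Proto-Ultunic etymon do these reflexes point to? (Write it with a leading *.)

Position 5: Lushoic has t, Motun has s. Lushoic preserves t here (none of its changes turn any other segment into t), so the proto-segment is *t.
Position 1: Lushoic has k, Motun has g. Motun preserves g here (none of its changes turn any other segment into g), so the proto-segment is *g.
Position 2: Lushoic has e, Motun has i. Motun preserves i here (none of its changes turn any other segment into i), so the proto-segment is *i.
Continuing position by position gives *gifot; check it forward:
Lushoic: *gifot > gefot > kefot  (by vowel merger, unconditioned shift)
Motun: start from *gifot.
  rule 1 (unconditioned shift): gifot → gifos
  rule 2 (unconditioned shift): gifos → gihos
  rule 3: no change — gihos
  ⇒ Motun gihos
No other proto-form is consistent with every reflex, so the reconstruction is *gifot.

*gifot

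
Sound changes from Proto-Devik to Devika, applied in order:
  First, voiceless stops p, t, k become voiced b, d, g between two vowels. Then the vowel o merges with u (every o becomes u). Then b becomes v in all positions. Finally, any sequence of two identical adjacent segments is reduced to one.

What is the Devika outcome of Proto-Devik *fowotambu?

Devika: *fowotambu > fowodambu > fuwudambu > fuwudamvu  (by intervocalic voicing, vowel merger, unconditioned shift)

fuwudamvu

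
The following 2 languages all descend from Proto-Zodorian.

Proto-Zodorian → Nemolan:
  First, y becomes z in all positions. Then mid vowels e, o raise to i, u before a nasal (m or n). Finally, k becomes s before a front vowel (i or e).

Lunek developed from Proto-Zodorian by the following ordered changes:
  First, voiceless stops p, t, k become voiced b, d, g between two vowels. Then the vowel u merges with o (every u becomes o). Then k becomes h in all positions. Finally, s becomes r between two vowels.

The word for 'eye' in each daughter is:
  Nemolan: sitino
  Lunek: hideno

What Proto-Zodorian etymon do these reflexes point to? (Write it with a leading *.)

*kiteno

Position 4: Nemolan has i, Lunek has e. Lunek preserves e here (none of its changes turn any other segment into e), so the proto-segment is *e.
Position 1: Nemolan has s, Lunek has h. Taking the neighbouring segments as reconstructed: Nemolan s could go back to *k or *s; Lunek h could go back to *k or *h — the one source consistent with every daughter is *k.
Verify the candidate proto-form against each daughter:
Nemolan: *kiteno > kitino > sitino  (by pre-nasal raising, palatalisation)
Lunek: start from *kiteno.
  rule 1 (intervocalic voicing): kiteno → kideno
  rule 2: no change — kideno
  rule 3 (unconditioned shift): kideno → hideno
  rule 4: no change — hideno
  ⇒ Lunek hideno
Only *kiteno yields all of Nemolan sitino, Lunek hideno.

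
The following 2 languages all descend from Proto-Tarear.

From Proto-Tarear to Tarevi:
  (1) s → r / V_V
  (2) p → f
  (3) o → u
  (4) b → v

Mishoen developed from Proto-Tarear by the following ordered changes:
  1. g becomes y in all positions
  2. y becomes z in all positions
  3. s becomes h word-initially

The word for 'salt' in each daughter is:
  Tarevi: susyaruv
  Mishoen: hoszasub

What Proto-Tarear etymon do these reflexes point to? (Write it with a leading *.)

Position 2: Tarevi has u, Mishoen has o. Mishoen preserves o here (none of its changes turn any other segment into o), so the proto-segment is *o.
Position 4: Tarevi has y, Mishoen has z. Tarevi preserves y here (none of its changes turn any other segment into y), so the proto-segment is *y.
Continuing position by position gives *sosyasub; check it forward:
Tarevi: *sosyasub
  sosyasub → sosyarub   [rhotacism]
  sosyarub (rule 2 does not apply)
  sosyarub → susyarub   [vowel merger]
  susyarub → susyaruv   [unconditioned shift]
  giving Tarevi susyaruv.
Mishoen: *sosyasub > soszasub > hoszasub  (by unconditioned shift, debuccalisation)
No other proto-form is consistent with every reflex, so the reconstruction is *sosyasub.

*sosyasub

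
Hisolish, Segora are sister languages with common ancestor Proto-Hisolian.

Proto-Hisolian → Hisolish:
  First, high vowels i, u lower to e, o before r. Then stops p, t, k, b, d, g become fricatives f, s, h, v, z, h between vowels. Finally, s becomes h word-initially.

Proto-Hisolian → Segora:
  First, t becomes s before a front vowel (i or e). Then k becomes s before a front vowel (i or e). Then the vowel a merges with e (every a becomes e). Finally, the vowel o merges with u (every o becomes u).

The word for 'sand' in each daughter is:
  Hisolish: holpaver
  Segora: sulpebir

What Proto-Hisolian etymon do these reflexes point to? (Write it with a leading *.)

*solpabir

Position 6: Hisolish has v, Segora has b. Segora preserves b here (none of its changes turn any other segment into b), so the proto-segment is *b.
Position 2: Hisolish has o, Segora has u. Taking the neighbouring segments as reconstructed: Hisolish o can only go back to *o; Segora u could go back to *o or *u — the one source consistent with every daughter is *o.
Verify the candidate proto-form against each daughter:
Hisolish: start from *solpabir.
  rule 1 (pre-rhotic lowering): solpabir → solpaber
  rule 2 (intervocalic lenition): solpaber → solpaver
  rule 3 (debuccalisation): solpaver → holpaver
  ⇒ Hisolish holpaver
Segora: *solpabir > solpebir > sulpebir  (by vowel merger, vowel merger)
Only *solpabir yields all of Hisolish holpaver, Segora sulpebir.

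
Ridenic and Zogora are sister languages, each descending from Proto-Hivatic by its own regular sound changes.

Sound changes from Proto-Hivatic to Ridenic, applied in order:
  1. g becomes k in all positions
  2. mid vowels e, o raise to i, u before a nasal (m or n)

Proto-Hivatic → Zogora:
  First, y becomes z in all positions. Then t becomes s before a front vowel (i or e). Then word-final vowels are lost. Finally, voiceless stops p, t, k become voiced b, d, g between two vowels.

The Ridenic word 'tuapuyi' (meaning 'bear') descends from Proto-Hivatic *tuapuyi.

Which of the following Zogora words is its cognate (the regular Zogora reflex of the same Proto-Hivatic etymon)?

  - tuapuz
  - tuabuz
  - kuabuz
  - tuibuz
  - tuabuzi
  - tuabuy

tuabuz

Zogora: start from *tuapuyi.
  rule 1 (unconditioned shift): tuapuyi → tuapuzi
  rule 2: no change — tuapuzi
  rule 3 (apocope): tuapuzi → tuapuz
  rule 4 (intervocalic voicing): tuapuz → tuabuz
  ⇒ Zogora tuabuz
The other candidates each miss or misapply at least one Zogora change.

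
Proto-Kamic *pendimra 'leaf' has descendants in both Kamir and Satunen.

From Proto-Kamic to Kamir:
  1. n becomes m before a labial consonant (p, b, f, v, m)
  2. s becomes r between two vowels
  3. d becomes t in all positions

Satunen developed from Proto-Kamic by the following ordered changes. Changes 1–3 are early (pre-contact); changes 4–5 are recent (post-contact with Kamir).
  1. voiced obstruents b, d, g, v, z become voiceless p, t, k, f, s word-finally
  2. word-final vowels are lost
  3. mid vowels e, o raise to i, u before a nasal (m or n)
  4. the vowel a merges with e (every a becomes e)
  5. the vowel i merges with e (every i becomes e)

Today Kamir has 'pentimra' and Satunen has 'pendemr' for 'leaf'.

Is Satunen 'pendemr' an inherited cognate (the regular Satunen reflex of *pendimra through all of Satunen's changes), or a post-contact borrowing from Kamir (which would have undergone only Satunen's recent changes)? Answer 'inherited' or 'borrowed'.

inherited

If inherited, *pendimra would pass through all of Satunen's changes:
Satunen: *pendimra
  pendimra (rule 1 does not apply)
  pendimra → pendimr   [apocope]
  pendimr → pindimr   [pre-nasal raising]
  pindimr (rule 4 does not apply)
  pindimr → pendemr   [vowel merger]
  giving Satunen pendemr.
If borrowed from Kamir 'pentimra' after the early changes, it would undergo only the recent ones:
  rule 4 (vowel merger): pentimra → pentimre
  rule 5 (vowel merger): pentimre → pentemre
  ⇒ as a loan: pentemre
Satunen 'pendemr' matches the inherited outcome exactly, so it is an inherited cognate, not a loan.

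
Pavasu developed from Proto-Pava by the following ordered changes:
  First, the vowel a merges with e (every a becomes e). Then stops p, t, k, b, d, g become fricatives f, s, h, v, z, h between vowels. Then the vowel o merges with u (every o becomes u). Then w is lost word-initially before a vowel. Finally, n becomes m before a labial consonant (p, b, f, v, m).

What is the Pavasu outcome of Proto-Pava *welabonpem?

elevumpem

Pavasu: *welabonpem
  welabonpem → welebonpem   [vowel merger]
  welebonpem → welevonpem   [intervocalic lenition]
  welevonpem → welevunpem   [vowel merger]
  welevunpem → elevunpem   [glide loss]
  elevunpem → elevumpem   [nasal place assimilation]
  giving Pavasu elevumpem.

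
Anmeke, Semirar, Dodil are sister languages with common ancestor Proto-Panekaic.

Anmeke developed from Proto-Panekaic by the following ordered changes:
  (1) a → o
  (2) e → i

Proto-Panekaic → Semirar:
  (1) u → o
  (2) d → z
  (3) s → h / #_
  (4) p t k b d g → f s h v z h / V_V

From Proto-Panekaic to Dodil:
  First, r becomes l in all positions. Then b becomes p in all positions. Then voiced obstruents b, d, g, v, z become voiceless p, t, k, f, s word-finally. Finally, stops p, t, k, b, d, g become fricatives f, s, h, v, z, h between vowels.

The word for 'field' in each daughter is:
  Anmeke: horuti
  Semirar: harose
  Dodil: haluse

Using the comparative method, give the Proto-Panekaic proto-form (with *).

*harute

Position 3: Anmeke has r, Semirar has r, Dodil has l. Anmeke preserves r here (none of its changes turn any other segment into r), so the proto-segment is *r.
Position 5: Anmeke has t, Semirar has s, Dodil has s. Anmeke preserves t here (none of its changes turn any other segment into t), so the proto-segment is *t.
Position 2: Anmeke has o, Semirar has a, Dodil has a. Semirar preserves a here (none of its changes turn any other segment into a), so the proto-segment is *a.
Verify the candidate proto-form against each daughter:
Anmeke: start from *harute.
  rule 1 (vowel merger): harute → horute
  rule 2 (vowel merger): horute → horuti
  ⇒ Anmeke horuti
Semirar: *harute
  harute → harote   [vowel merger]
  harote (rule 2 does not apply)
  harote (rule 3 does not apply)
  harote → harose   [intervocalic lenition]
  giving Semirar harose.
Dodil: *harute
  harute → halute   [unconditioned shift]
  halute (rule 2 does not apply)
  halute (rule 3 does not apply)
  halute → haluse   [intervocalic lenition]
  giving Dodil haluse.
No other proto-form is consistent with every reflex, so the reconstruction is *harute.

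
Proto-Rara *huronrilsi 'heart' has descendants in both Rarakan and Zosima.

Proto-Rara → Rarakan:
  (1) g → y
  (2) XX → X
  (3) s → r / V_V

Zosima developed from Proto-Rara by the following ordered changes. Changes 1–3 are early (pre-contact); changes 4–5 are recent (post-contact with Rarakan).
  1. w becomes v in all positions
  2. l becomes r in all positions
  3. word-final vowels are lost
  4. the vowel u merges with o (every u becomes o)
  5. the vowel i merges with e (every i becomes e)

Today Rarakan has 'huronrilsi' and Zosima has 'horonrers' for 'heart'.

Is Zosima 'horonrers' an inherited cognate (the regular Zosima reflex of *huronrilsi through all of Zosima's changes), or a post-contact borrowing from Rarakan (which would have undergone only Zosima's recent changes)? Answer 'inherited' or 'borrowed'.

If inherited, *huronrilsi would pass through all of Zosima's changes:
Zosima: *huronrilsi
  huronrilsi (rule 1 does not apply)
  huronrilsi → huronrirsi   [unconditioned shift]
  huronrirsi → huronrirs   [apocope]
  huronrirs → horonrirs   [vowel merger]
  horonrirs → horonrers   [vowel merger]
  giving Zosima horonrers.
If borrowed from Rarakan 'huronrilsi' after the early changes, it would undergo only the recent ones:
  rule 4 (vowel merger): huronrilsi → horonrilsi
  rule 5 (vowel merger): horonrilsi → horonrelse
  ⇒ as a loan: horonrelse
Zosima 'horonrers' matches the inherited outcome exactly, so it is an inherited cognate, not a loan.

inherited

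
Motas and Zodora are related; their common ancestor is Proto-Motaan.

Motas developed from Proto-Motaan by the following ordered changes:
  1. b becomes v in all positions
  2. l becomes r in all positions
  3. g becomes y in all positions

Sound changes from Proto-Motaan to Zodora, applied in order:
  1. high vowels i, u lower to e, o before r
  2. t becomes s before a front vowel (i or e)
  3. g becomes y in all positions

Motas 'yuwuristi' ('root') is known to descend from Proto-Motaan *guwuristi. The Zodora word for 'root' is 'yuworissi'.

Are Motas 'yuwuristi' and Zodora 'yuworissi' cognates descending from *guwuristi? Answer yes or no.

yes

Derive the expected Zodora reflex of *guwuristi:
Zodora: *guwuristi > guworisti > guworissi > yuworissi  (by pre-rhotic lowering, palatalisation, unconditioned shift)
Zodora 'yuworissi' matches the regular reflex exactly, so the pair is cognate.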